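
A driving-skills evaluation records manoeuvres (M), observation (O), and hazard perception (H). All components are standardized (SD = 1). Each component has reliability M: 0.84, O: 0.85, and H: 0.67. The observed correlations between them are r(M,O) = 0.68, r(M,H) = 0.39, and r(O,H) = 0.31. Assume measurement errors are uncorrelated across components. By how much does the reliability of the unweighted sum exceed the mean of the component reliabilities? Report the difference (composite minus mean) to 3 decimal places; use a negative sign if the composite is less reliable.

0.102

Var(sum) = 3 + 2.76 = 5.76; true-score variance = 2.36 + 2.76 = 5.12; composite reliability = 0.8889.
Mean component reliability = 0.7867.
Difference = 0.8889 − 0.7867 = 0.102.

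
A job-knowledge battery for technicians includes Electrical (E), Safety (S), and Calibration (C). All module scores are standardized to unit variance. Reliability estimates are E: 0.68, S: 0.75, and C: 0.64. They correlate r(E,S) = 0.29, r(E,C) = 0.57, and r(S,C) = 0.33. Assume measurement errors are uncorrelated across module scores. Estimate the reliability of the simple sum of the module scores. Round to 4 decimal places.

0.8271

Var(E+S+C) = 3 + 2·[0.29 + 0.57 + 0.33] = 3 + 2.38 = 5.38.
Because errors are independent across components, Cov(Tᵢ,Tⱼ) = Cov(Xᵢ,Xⱼ); the off-diagonal part of the true-score variance is the same as above.
True-score variance = [0.68 + 0.75 + 0.64] + 2.38 = 2.07 + 2.38 = 4.45.
Reliability = 4.45 / 5.38 = 0.8271.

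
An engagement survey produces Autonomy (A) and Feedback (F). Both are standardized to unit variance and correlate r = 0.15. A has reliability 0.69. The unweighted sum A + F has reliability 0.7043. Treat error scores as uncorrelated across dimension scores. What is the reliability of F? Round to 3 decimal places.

0.630

Var(A+F) = 2 + 2·0.15 = 2.300.
True-score variance = ρ_A + ρ_F + 2·0.15, so 0.7043 = (0.69 + ρ_F + 0.30) / 2.300.
ρ_F = 0.7043·2.300 − 0.69 − 0.30 = 0.630.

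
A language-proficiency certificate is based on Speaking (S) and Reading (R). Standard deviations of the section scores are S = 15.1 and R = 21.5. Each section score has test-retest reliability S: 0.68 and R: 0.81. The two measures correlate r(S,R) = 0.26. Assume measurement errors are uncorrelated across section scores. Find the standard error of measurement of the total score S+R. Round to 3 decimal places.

Var(total) = 690.26 + 168.818 = 859.078.
True-score variance = 529.469 + 168.818 = 698.287, so reliability = 0.8128.
Error variance = 859.078 − 698.287 = 160.791; SEM = √160.791 = 12.680.

12.680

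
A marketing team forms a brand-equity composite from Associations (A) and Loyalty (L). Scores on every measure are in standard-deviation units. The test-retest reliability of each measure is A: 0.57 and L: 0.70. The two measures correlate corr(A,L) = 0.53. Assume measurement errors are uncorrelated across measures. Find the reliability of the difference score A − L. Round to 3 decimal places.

0.223

Var(A−L) = 1 + 1 − 2·0.53 = 2 − 1.06 = 0.94.
With uncorrelated errors the cross-covariances are all true-score covariance, so they carry over unchanged; only the diagonal terms shrink to ρᵢσᵢ².
True-score variance = [0.57 + 0.70] − 1.06 = 1.27 − 1.06 = 0.21.
Reliability = 0.21 / 0.94 = 0.223.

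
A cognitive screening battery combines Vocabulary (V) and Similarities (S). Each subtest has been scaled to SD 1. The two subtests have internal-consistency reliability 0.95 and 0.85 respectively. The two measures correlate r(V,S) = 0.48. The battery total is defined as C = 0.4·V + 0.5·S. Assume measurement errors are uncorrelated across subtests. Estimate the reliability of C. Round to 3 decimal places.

Var(C) = 0.4² + 0.5² + 2·[0.2·0.48] = 0.41 + 0.192 = 0.602.
Because errors are independent across components, Cov(Tᵢ,Tⱼ) = Cov(Xᵢ,Xⱼ); the off-diagonal part of the true-score variance is the same as above.
True-score variance = [0.4²·0.95 + 0.5²·0.85] + 0.192 = 0.3645 + 0.192 = 0.5565.
Reliability = 0.5565 / 0.602 = 0.924.

0.924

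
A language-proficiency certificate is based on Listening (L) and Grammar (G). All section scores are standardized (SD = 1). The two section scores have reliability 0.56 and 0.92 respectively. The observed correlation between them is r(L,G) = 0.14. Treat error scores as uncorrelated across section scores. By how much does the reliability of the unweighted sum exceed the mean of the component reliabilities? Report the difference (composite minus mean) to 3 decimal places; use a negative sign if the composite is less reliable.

Var(sum) = 2 + 0.28 = 2.28; true-score variance = 1.48 + 0.28 = 1.76; composite reliability = 0.7719.
Mean component reliability = 0.7400.
Difference = 0.7719 − 0.7400 = 0.032.

0.032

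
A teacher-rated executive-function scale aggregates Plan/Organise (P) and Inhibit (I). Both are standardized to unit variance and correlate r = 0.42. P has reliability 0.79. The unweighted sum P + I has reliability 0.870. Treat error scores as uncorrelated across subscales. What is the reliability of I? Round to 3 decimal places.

Var(P+I) = 2 + 2·0.42 = 2.840.
True-score variance = ρ_P + ρ_I + 2·0.42, so 0.870 = (0.79 + ρ_I + 0.84) / 2.840.
ρ_I = 0.870·2.840 − 0.79 − 0.84 = 0.841.

0.841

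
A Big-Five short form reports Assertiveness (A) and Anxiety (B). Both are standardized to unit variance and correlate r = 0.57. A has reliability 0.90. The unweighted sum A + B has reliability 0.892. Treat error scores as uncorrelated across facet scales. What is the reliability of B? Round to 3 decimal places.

Var(A+B) = 2 + 2·0.57 = 3.140.
True-score variance = ρ_A + ρ_B + 2·0.57, so 0.892 = (0.90 + ρ_B + 1.14) / 3.140.
ρ_B = 0.892·3.140 − 0.90 − 1.14 = 0.761.

0.761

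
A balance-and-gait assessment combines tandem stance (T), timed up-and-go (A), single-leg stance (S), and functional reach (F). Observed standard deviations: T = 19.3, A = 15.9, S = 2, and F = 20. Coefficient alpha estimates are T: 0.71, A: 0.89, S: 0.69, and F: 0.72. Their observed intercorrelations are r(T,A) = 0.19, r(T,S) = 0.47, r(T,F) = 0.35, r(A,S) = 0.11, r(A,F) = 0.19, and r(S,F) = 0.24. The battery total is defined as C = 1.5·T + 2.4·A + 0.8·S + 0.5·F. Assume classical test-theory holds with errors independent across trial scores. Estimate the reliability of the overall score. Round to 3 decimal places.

0.866

Var(C) = 1.5²·19.3² + 2.4²·15.9² + 0.8²·2² + 0.5²·20² + 2·[3.6·19.3·15.9·0.19 + 1.2·19.3·2·0.47 + 0.75·19.3·20·0.35 + 1.92·15.9·2·0.11 + 1.2·15.9·20·0.19 + 0.4·2·20·0.24] = 2396.85 + 832.109 = 3228.96.
With uncorrelated errors the cross-covariances are all true-score covariance, so they carry over unchanged; only the diagonal terms shrink to ρᵢσᵢ².
True-score variance = [1.5²·19.3²·0.71 + 2.4²·15.9²·0.89 + 0.8²·2²·0.69 + 0.5²·20²·0.72] + 832.109 = 1964.82 + 832.109 = 2796.93.
Reliability = 2796.93 / 3228.96 = 0.866.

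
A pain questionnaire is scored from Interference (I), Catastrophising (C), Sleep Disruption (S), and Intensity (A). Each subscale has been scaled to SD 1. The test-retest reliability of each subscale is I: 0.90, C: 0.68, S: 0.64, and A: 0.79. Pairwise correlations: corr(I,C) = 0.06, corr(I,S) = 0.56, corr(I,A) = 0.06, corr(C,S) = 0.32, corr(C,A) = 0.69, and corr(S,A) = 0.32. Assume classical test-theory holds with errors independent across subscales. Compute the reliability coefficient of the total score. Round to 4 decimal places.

Var(I+C+S+A) = 4 + 2·[0.06 + 0.56 + 0.06 + 0.32 + 0.69 + 0.32] = 4 + 4.02 = 8.02.
Because errors are independent across components, Cov(Tᵢ,Tⱼ) = Cov(Xᵢ,Xⱼ); the off-diagonal part of the true-score variance is the same as above.
True-score variance = [0.90 + 0.68 + 0.64 + 0.79] + 4.02 = 3.01 + 4.02 = 7.03.
Reliability = 7.03 / 8.02 = 0.8766.

0.8766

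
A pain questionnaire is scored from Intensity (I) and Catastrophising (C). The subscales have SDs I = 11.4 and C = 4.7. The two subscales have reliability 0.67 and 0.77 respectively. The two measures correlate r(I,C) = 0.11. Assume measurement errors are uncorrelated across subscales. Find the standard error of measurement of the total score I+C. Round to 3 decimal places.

Var(total) = 152.05 + 11.7876 = 163.838.
True-score variance = 104.083 + 11.7876 = 115.87, so reliability = 0.7072.
Error variance = 163.838 − 115.87 = 47.9675; SEM = √47.9675 = 6.926.

6.926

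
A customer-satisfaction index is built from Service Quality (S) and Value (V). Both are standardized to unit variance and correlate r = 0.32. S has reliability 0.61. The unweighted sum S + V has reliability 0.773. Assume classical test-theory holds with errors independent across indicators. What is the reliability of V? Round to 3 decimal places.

0.791

Var(S+V) = 2 + 2·0.32 = 2.640.
True-score variance = ρ_S + ρ_V + 2·0.32, so 0.773 = (0.61 + ρ_V + 0.64) / 2.640.
ρ_V = 0.773·2.640 − 0.61 − 0.64 = 0.791.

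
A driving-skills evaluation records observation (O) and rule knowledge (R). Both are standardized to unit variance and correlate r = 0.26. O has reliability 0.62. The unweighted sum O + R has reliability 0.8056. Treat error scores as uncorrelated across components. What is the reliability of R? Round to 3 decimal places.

0.890

Var(O+R) = 2 + 2·0.26 = 2.520.
True-score variance = ρ_O + ρ_R + 2·0.26, so 0.8056 = (0.62 + ρ_R + 0.52) / 2.520.
ρ_R = 0.8056·2.520 − 0.62 − 0.52 = 0.890.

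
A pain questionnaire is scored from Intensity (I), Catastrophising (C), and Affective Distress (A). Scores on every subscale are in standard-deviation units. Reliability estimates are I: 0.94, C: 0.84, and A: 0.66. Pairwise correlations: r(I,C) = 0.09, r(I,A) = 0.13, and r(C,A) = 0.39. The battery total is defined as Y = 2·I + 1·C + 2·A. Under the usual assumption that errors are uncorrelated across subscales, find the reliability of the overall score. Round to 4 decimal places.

Var(Y) = 2² + 1 + 2² + 2·[2·0.09 + 4·0.13 + 2·0.39] = 9 + 2.96 = 11.96.
Under uncorrelated errors the observed covariances equal the true-score covariances, so only the own-variance terms attenuate.
True-score variance = [2²·0.94 + 0.84 + 2²·0.66] + 2.96 = 7.24 + 2.96 = 10.2.
Reliability = 10.2 / 11.96 = 0.8528.

0.8528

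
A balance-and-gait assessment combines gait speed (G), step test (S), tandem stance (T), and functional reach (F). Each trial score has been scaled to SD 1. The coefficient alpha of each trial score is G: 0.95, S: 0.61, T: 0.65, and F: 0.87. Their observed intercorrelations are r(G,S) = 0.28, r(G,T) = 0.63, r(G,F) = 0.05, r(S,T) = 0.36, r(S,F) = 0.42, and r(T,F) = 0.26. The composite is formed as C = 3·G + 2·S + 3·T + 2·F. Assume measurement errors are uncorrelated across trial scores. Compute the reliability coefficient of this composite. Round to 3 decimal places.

0.891

Var(C) = 3² + 2² + 3² + 2² + 2·[6·0.28 + 9·0.63 + 6·0.05 + 6·0.36 + 4·0.42 + 6·0.26] = 26 + 26.1 = 52.1.
With uncorrelated errors the cross-covariances are all true-score covariance, so they carry over unchanged; only the diagonal terms shrink to ρᵢσᵢ².
True-score variance = [3²·0.95 + 2²·0.61 + 3²·0.65 + 2²·0.87] + 26.1 = 20.32 + 26.1 = 46.42.
Reliability = 46.42 / 52.1 = 0.891.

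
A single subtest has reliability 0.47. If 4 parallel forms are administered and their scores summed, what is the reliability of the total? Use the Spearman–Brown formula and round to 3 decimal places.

ρ_k = kρ / (1 + (k−1)ρ) = 4·0.47 / (1 + 3·0.47) = 1.880 / 2.410 = 0.780.

0.780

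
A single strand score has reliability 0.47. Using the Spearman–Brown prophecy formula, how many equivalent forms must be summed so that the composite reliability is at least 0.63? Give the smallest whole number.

2

k ≥ ρ*(1−ρ₁)/(ρ₁(1−ρ*)) = 0.63·0.53 / (0.47·0.37) = 1.920.
Smallest integer k = 2.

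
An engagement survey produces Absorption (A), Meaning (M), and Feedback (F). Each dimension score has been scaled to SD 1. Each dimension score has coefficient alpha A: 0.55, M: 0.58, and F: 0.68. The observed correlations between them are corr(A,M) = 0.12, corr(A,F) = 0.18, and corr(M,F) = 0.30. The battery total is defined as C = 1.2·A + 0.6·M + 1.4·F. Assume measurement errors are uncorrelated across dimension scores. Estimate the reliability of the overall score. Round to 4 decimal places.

Var(C) = 1.2² + 0.6² + 1.4² + 2·[0.72·0.12 + 1.68·0.18 + 0.84·0.30] = 3.76 + 1.2816 = 5.0416.
With uncorrelated errors the cross-covariances are all true-score covariance, so they carry over unchanged; only the diagonal terms shrink to ρᵢσᵢ².
True-score variance = [1.2²·0.55 + 0.6²·0.58 + 1.4²·0.68] + 1.2816 = 2.3336 + 1.2816 = 3.6152.
Reliability = 3.6152 / 5.0416 = 0.7171.

0.7171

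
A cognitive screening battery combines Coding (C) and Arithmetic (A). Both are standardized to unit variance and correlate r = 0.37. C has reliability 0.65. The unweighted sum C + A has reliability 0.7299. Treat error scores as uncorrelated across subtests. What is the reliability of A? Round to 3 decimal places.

0.610

Var(C+A) = 2 + 2·0.37 = 2.740.
True-score variance = ρ_C + ρ_A + 2·0.37, so 0.7299 = (0.65 + ρ_A + 0.74) / 2.740.
ρ_A = 0.7299·2.740 − 0.65 − 0.74 = 0.610.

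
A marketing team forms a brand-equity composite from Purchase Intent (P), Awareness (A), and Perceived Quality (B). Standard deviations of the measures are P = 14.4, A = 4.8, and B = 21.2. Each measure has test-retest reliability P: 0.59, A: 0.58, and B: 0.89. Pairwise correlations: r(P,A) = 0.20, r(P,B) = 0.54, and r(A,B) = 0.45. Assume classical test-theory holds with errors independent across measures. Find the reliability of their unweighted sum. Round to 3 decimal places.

0.872

Var(P+A+B) = 14.4² + 4.8² + 21.2² + 2·[14.4·4.8·0.20 + 14.4·21.2·0.54 + 4.8·21.2·0.45] = 679.84 + 448.934 = 1128.77.
Under uncorrelated errors the observed covariances equal the true-score covariances, so only the own-variance terms attenuate.
True-score variance = [14.4²·0.59 + 4.8²·0.58 + 21.2²·0.89] + 448.934 = 535.707 + 448.934 = 984.642.
Reliability = 984.642 / 1128.77 = 0.872.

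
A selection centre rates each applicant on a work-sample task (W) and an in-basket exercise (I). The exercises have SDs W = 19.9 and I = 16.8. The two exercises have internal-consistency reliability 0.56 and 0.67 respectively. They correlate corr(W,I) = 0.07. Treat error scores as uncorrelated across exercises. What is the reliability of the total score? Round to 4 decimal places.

Var(W+I) = 19.9² + 16.8² + 2·[19.9·16.8·0.07] = 678.25 + 46.8048 = 725.055.
Because errors are independent across components, Cov(Tᵢ,Tⱼ) = Cov(Xᵢ,Xⱼ); the off-diagonal part of the true-score variance is the same as above.
True-score variance = [19.9²·0.56 + 16.8²·0.67] + 46.8048 = 410.866 + 46.8048 = 457.671.
Reliability = 457.671 / 725.055 = 0.6312.

0.6312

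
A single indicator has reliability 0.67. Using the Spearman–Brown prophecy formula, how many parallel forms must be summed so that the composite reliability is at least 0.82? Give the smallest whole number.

3

k ≥ ρ*(1−ρ₁)/(ρ₁(1−ρ*)) = 0.82·0.33 / (0.67·0.18) = 2.244.
Smallest integer k = 3.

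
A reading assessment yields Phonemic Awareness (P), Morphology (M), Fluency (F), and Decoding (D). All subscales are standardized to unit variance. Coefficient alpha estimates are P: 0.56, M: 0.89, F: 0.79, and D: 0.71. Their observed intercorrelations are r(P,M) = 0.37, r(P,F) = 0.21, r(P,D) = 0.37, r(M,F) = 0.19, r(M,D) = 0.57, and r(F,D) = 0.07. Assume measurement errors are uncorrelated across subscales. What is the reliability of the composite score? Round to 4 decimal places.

Var(P+M+F+D) = 4 + 2·[0.37 + 0.21 + 0.37 + 0.19 + 0.57 + 0.07] = 4 + 3.56 = 7.56.
With uncorrelated errors the cross-covariances are all true-score covariance, so they carry over unchanged; only the diagonal terms shrink to ρᵢσᵢ².
True-score variance = [0.56 + 0.89 + 0.79 + 0.71] + 3.56 = 2.95 + 3.56 = 6.51.
Reliability = 6.51 / 7.56 = 0.8611.

0.8611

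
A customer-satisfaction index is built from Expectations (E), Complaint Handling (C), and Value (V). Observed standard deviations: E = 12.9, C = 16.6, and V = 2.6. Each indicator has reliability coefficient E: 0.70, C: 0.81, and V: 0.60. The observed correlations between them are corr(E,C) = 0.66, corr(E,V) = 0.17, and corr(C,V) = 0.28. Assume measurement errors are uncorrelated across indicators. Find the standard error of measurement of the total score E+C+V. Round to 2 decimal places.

10.25

Var(total) = 448.73 + 318.238 = 766.968.
True-score variance = 343.747 + 318.238 = 661.985, so reliability = 0.8631.
Error variance = 766.968 − 661.985 = 104.983; SEM = √104.983 = 10.25.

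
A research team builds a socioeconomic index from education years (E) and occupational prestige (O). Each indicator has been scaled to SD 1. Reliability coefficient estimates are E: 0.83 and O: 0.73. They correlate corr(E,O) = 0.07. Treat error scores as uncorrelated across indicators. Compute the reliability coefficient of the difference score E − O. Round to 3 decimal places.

Var(E−O) = 1 + 1 − 2·0.07 = 2 − 0.14 = 1.86.
With uncorrelated errors the cross-covariances are all true-score covariance, so they carry over unchanged; only the diagonal terms shrink to ρᵢσᵢ².
True-score variance = [0.83 + 0.73] − 0.14 = 1.56 − 0.14 = 1.42.
Reliability = 1.42 / 1.86 = 0.763.

0.763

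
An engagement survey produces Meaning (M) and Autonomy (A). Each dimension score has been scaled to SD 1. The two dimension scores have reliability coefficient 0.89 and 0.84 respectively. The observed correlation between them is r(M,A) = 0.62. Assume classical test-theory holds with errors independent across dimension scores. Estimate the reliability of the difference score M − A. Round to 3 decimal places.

Var(M−A) = 1 + 1 − 2·0.62 = 2 − 1.24 = 0.76.
Because errors are independent across components, Cov(Tᵢ,Tⱼ) = Cov(Xᵢ,Xⱼ); the off-diagonal part of the true-score variance is the same as above.
True-score variance = [0.89 + 0.84] − 1.24 = 1.73 − 1.24 = 0.49.
Reliability = 0.49 / 0.76 = 0.645.

0.645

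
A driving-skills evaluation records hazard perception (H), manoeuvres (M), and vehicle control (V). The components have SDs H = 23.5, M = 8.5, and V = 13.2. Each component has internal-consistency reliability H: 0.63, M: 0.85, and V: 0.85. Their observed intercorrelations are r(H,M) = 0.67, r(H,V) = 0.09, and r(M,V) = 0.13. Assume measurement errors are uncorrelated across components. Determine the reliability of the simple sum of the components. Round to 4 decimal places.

0.7904

Var(H+M+V) = 23.5² + 8.5² + 13.2² + 2·[23.5·8.5·0.67 + 23.5·13.2·0.09 + 8.5·13.2·0.13] = 798.74 + 352.673 = 1151.41.
Under uncorrelated errors the observed covariances equal the true-score covariances, so only the own-variance terms attenuate.
True-score variance = [23.5²·0.63 + 8.5²·0.85 + 13.2²·0.85] + 352.673 = 557.434 + 352.673 = 910.107.
Reliability = 910.107 / 1151.41 = 0.7904.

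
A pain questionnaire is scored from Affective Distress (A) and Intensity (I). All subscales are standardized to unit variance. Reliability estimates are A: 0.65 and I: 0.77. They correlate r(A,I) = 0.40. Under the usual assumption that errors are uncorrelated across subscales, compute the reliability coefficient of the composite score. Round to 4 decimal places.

0.7929

Var(A+I) = 2 + 2·[0.40] = 2 + 0.8 = 2.8.
Under uncorrelated errors the observed covariances equal the true-score covariances, so only the own-variance terms attenuate.
True-score variance = [0.65 + 0.77] + 0.8 = 1.42 + 0.8 = 2.22.
Reliability = 2.22 / 2.8 = 0.7929.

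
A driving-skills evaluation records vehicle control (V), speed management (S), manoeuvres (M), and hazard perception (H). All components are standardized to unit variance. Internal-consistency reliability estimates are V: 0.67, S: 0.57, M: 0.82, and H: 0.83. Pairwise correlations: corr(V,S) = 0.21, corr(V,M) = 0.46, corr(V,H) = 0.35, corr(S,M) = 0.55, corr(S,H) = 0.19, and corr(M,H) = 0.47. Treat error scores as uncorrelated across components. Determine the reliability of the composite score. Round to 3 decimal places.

0.869

Var(V+S+M+H) = 4 + 2·[0.21 + 0.46 + 0.35 + 0.55 + 0.19 + 0.47] = 4 + 4.46 = 8.46.
Under uncorrelated errors the observed covariances equal the true-score covariances, so only the own-variance terms attenuate.
True-score variance = [0.67 + 0.57 + 0.82 + 0.83] + 4.46 = 2.89 + 4.46 = 7.35.
Reliability = 7.35 / 8.46 = 0.869.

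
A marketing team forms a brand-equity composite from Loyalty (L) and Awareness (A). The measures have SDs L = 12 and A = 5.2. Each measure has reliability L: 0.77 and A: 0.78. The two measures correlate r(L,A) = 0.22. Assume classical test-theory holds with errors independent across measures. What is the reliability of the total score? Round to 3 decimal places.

0.803

Var(L+A) = 12² + 5.2² + 2·[12·5.2·0.22] = 171.04 + 27.456 = 198.496.
Because errors are independent across components, Cov(Tᵢ,Tⱼ) = Cov(Xᵢ,Xⱼ); the off-diagonal part of the true-score variance is the same as above.
True-score variance = [12²·0.77 + 5.2²·0.78] + 27.456 = 131.971 + 27.456 = 159.427.
Reliability = 159.427 / 198.496 = 0.803.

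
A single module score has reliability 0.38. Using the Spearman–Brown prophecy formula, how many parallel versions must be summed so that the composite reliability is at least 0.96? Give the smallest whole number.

40

k ≥ ρ*(1−ρ₁)/(ρ₁(1−ρ*)) = 0.96·0.62 / (0.38·0.04) = 39.158.
Smallest integer k = 40.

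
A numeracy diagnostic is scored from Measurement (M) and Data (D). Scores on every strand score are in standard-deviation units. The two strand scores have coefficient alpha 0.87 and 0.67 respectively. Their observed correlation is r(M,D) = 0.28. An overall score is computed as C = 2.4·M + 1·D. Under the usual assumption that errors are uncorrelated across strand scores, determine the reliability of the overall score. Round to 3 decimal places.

0.867

Var(C) = 2.4² + 1 + 2·[2.4·0.28] = 6.76 + 1.344 = 8.104.
With uncorrelated errors the cross-covariances are all true-score covariance, so they carry over unchanged; only the diagonal terms shrink to ρᵢσᵢ².
True-score variance = [2.4²·0.87 + 0.67] + 1.344 = 5.6812 + 1.344 = 7.0252.
Reliability = 7.0252 / 8.104 = 0.867.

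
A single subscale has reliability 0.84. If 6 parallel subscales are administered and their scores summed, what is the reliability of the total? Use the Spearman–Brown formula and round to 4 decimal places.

0.9692

ρ_k = kρ / (1 + (k−1)ρ) = 6·0.84 / (1 + 5·0.84) = 5.040 / 5.200 = 0.9692.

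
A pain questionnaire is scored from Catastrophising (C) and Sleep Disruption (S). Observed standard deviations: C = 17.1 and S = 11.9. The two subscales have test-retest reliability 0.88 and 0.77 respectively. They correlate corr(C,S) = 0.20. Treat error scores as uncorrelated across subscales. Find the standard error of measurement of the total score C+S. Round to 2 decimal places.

Var(total) = 434.02 + 81.396 = 515.416.
True-score variance = 366.361 + 81.396 = 447.757, so reliability = 0.8687.
Error variance = 515.416 − 447.757 = 67.6595; SEM = √67.6595 = 8.23.

8.23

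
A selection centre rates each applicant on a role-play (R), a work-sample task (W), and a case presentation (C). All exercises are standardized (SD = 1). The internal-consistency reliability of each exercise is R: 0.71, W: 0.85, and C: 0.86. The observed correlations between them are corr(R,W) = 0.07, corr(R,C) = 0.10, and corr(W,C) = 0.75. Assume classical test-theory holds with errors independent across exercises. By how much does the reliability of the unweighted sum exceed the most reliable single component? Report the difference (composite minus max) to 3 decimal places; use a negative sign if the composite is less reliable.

Var(sum) = 3 + 1.84 = 4.84; true-score variance = 2.42 + 1.84 = 4.26; composite reliability = 0.8802.
Max component reliability = 0.8600.
Difference = 0.8802 − 0.8600 = 0.020.

0.020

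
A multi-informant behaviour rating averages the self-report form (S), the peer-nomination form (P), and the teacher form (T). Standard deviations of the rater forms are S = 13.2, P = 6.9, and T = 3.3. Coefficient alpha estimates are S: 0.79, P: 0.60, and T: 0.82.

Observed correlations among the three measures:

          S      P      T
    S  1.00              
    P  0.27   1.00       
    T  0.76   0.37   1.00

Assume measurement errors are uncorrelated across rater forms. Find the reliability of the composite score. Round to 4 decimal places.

0.8422

Var(S+P+T) = 13.2² + 6.9² + 3.3² + 2·[13.2·6.9·0.27 + 13.2·3.3·0.76 + 6.9·3.3·0.37] = 232.74 + 132.244 = 364.984.
Under uncorrelated errors the observed covariances equal the true-score covariances, so only the own-variance terms attenuate.
True-score variance = [13.2²·0.79 + 6.9²·0.60 + 3.3²·0.82] + 132.244 = 175.145 + 132.244 = 307.39.
Reliability = 307.39 / 364.984 = 0.8422.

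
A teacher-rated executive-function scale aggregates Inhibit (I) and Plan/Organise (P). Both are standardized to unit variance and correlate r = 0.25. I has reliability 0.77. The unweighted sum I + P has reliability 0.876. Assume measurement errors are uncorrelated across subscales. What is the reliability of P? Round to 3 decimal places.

0.920

Var(I+P) = 2 + 2·0.25 = 2.500.
True-score variance = ρ_I + ρ_P + 2·0.25, so 0.876 = (0.77 + ρ_P + 0.50) / 2.500.
ρ_P = 0.876·2.500 − 0.77 − 0.50 = 0.920.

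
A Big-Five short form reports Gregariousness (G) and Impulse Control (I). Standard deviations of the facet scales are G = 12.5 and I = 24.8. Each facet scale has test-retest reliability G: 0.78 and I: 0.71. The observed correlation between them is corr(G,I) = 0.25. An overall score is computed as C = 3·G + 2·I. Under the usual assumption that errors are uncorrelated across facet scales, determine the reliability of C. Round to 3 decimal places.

0.787

Var(C) = 3²·12.5² + 2²·24.8² + 2·[6·12.5·24.8·0.25] = 3866.41 + 930 = 4796.41.
Because errors are independent across components, Cov(Tᵢ,Tⱼ) = Cov(Xᵢ,Xⱼ); the off-diagonal part of the true-score variance is the same as above.
True-score variance = [3²·12.5²·0.78 + 2²·24.8²·0.71] + 930 = 2843.59 + 930 = 3773.59.
Reliability = 3773.59 / 4796.41 = 0.787.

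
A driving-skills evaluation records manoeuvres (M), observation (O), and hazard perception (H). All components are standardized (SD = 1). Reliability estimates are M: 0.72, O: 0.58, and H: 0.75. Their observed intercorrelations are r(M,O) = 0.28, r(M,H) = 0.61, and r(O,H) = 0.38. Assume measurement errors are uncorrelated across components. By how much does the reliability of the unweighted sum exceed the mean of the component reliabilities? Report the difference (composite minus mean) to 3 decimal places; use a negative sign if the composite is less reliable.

Var(sum) = 3 + 2.54 = 5.54; true-score variance = 2.05 + 2.54 = 4.59; composite reliability = 0.8285.
Mean component reliability = 0.6833.
Difference = 0.8285 − 0.6833 = 0.145.

0.145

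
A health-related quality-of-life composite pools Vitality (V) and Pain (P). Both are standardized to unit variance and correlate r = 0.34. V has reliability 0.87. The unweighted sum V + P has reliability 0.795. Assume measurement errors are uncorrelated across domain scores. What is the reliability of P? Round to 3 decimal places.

Var(V+P) = 2 + 2·0.34 = 2.680.
True-score variance = ρ_V + ρ_P + 2·0.34, so 0.795 = (0.87 + ρ_P + 0.68) / 2.680.
ρ_P = 0.795·2.680 − 0.87 − 0.68 = 0.581.

0.581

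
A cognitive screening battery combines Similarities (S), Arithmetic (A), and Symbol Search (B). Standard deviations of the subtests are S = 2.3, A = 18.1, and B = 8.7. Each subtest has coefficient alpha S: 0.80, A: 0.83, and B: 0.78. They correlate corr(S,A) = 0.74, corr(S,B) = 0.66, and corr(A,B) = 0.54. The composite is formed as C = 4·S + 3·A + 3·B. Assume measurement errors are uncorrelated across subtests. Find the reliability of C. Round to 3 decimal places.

0.894

Var(C) = 4²·2.3² + 3²·18.1² + 3²·8.7² + 2·[12·2.3·18.1·0.74 + 12·2.3·8.7·0.66 + 9·18.1·8.7·0.54] = 3714.34 + 2586.92 = 6301.26.
Under uncorrelated errors the observed covariances equal the true-score covariances, so only the own-variance terms attenuate.
True-score variance = [4²·2.3²·0.80 + 3²·18.1²·0.83 + 3²·8.7²·0.78] + 2586.92 = 3046.3 + 2586.92 = 5633.22.
Reliability = 5633.22 / 6301.26 = 0.894.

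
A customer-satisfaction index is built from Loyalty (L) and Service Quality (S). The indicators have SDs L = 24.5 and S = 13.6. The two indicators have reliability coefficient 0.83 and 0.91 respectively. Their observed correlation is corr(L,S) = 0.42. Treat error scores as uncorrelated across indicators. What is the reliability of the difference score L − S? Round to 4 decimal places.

0.7651

Var(L−S) = 24.5² + 13.6² − 2·24.5·13.6·0.42 = 785.21 − 279.888 = 505.322.
Under uncorrelated errors the observed covariances equal the true-score covariances, so only the own-variance terms attenuate.
True-score variance = [24.5²·0.83 + 13.6²·0.91] − 279.888 = 666.521 − 279.888 = 386.633.
Reliability = 386.633 / 505.322 = 0.7651.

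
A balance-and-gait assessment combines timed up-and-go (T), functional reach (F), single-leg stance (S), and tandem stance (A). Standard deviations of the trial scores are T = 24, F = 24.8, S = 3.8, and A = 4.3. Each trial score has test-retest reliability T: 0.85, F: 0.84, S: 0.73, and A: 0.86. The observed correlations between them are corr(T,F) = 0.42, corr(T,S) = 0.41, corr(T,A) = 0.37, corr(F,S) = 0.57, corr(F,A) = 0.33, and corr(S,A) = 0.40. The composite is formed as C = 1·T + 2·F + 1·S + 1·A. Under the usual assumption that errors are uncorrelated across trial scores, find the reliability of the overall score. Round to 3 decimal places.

Var(C) = 24² + 2²·24.8² + 3.8² + 4.3² + 2·[2·24·24.8·0.42 + 24·3.8·0.41 + 24·4.3·0.37 + 2·24.8·3.8·0.57 + 2·24.8·4.3·0.33 + 3.8·4.3·0.40] = 3069.09 + 1519.79 = 4588.88.
With uncorrelated errors the cross-covariances are all true-score covariance, so they carry over unchanged; only the diagonal terms shrink to ρᵢσᵢ².
True-score variance = [24²·0.85 + 2²·24.8²·0.84 + 3.8²·0.73 + 4.3²·0.86] + 1519.79 = 2582.58 + 1519.79 = 4102.37.
Reliability = 4102.37 / 4588.88 = 0.894.

0.894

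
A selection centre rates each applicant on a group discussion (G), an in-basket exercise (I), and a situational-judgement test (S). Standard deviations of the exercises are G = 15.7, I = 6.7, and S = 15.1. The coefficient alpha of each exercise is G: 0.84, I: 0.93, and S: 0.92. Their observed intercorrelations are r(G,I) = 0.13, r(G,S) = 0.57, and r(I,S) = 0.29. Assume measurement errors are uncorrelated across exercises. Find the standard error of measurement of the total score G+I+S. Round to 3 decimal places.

7.799

Var(total) = 519.39 + 356.288 = 875.678.
True-score variance = 458.568 + 356.288 = 814.856, so reliability = 0.9305.
Error variance = 875.678 − 814.856 = 60.8215; SEM = √60.8215 = 7.799.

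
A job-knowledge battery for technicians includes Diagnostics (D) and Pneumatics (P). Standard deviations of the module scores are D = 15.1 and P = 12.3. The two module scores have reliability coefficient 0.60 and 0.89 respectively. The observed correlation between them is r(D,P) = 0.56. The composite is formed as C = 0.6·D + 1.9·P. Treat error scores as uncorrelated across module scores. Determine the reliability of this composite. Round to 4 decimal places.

Var(C) = 0.6²·15.1² + 1.9²·12.3² + 2·[1.14·15.1·12.3·0.56] = 628.241 + 237.14 = 865.381.
Under uncorrelated errors the observed covariances equal the true-score covariances, so only the own-variance terms attenuate.
True-score variance = [0.6²·15.1²·0.60 + 1.9²·12.3²·0.89] + 237.14 = 535.33 + 237.14 = 772.47.
Reliability = 772.47 / 865.381 = 0.8926.

0.8926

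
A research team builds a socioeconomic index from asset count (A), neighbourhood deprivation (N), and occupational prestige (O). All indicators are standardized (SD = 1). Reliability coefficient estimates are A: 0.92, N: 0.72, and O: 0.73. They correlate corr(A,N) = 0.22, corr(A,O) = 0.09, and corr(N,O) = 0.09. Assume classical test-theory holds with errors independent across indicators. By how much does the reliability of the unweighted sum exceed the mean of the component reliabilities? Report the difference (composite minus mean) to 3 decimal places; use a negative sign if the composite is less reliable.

0.044

Var(sum) = 3 + 0.8 = 3.8; true-score variance = 2.37 + 0.8 = 3.17; composite reliability = 0.8342.
Mean component reliability = 0.7900.
Difference = 0.8342 − 0.7900 = 0.044.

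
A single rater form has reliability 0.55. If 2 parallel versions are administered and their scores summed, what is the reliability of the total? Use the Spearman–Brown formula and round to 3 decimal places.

ρ_k = kρ / (1 + (k−1)ρ) = 2·0.55 / (1 + 1·0.55) = 1.100 / 1.550 = 0.710.

0.710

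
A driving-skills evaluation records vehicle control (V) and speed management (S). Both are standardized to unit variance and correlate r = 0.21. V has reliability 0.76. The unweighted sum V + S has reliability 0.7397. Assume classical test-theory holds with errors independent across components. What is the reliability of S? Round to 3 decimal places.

0.610

Var(V+S) = 2 + 2·0.21 = 2.420.
True-score variance = ρ_V + ρ_S + 2·0.21, so 0.7397 = (0.76 + ρ_S + 0.42) / 2.420.
ρ_S = 0.7397·2.420 − 0.76 − 0.42 = 0.610.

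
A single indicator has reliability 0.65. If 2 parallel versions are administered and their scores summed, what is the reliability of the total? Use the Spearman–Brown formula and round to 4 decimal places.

ρ_k = kρ / (1 + (k−1)ρ) = 2·0.65 / (1 + 1·0.65) = 1.300 / 1.650 = 0.7879.

0.7879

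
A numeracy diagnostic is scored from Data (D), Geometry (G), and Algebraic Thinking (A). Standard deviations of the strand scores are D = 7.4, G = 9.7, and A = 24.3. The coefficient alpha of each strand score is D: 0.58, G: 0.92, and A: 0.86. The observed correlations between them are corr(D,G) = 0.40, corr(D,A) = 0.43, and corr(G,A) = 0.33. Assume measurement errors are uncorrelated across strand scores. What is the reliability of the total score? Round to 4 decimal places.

Var(D+G+A) = 7.4² + 9.7² + 24.3² + 2·[7.4·9.7·0.40 + 7.4·24.3·0.43 + 9.7·24.3·0.33] = 739.34 + 367.638 = 1106.98.
Under uncorrelated errors the observed covariances equal the true-score covariances, so only the own-variance terms attenuate.
True-score variance = [7.4²·0.58 + 9.7²·0.92 + 24.3²·0.86] + 367.638 = 626.145 + 367.638 = 993.783.
Reliability = 993.783 / 1106.98 = 0.8977.

0.8977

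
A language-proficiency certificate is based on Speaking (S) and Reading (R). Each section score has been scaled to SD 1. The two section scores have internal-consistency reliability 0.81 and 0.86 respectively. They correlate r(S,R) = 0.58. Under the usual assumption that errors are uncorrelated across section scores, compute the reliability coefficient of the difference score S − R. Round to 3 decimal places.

0.607

Var(S−R) = 1 + 1 − 2·0.58 = 2 − 1.16 = 0.84.
Under uncorrelated errors the observed covariances equal the true-score covariances, so only the own-variance terms attenuate.
True-score variance = [0.81 + 0.86] − 1.16 = 1.67 − 1.16 = 0.51.
Reliability = 0.51 / 0.84 = 0.607.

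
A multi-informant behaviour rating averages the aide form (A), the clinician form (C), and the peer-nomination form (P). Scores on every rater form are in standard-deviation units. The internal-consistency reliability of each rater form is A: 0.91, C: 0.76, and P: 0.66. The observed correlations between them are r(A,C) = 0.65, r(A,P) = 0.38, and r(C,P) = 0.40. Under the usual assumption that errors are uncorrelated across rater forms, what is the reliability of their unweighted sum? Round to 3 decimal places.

0.886

Var(A+C+P) = 3 + 2·[0.65 + 0.38 + 0.40] = 3 + 2.86 = 5.86.
With uncorrelated errors the cross-covariances are all true-score covariance, so they carry over unchanged; only the diagonal terms shrink to ρᵢσᵢ².
True-score variance = [0.91 + 0.76 + 0.66] + 2.86 = 2.33 + 2.86 = 5.19.
Reliability = 5.19 / 5.86 = 0.886.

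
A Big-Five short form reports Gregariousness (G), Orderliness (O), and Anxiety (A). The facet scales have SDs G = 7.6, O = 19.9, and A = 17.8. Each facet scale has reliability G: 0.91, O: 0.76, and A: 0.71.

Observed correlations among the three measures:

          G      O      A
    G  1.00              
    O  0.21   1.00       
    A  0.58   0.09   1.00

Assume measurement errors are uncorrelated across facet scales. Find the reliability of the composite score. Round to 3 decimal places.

Var(G+O+A) = 7.6² + 19.9² + 17.8² + 2·[7.6·19.9·0.21 + 7.6·17.8·0.58 + 19.9·17.8·0.09] = 770.61 + 284.205 = 1054.82.
Under uncorrelated errors the observed covariances equal the true-score covariances, so only the own-variance terms attenuate.
True-score variance = [7.6²·0.91 + 19.9²·0.76 + 17.8²·0.71] + 284.205 = 578.486 + 284.205 = 862.691.
Reliability = 862.691 / 1054.82 = 0.818.

0.818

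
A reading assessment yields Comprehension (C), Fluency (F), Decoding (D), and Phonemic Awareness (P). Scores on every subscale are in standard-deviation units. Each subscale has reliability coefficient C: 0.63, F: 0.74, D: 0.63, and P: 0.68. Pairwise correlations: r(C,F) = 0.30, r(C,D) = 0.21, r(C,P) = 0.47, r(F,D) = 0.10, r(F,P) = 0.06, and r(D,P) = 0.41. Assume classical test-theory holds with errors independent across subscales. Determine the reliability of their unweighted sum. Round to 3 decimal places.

0.814

Var(C+F+D+P) = 4 + 2·[0.30 + 0.21 + 0.47 + 0.10 + 0.06 + 0.41] = 4 + 3.1 = 7.1.
With uncorrelated errors the cross-covariances are all true-score covariance, so they carry over unchanged; only the diagonal terms shrink to ρᵢσᵢ².
True-score variance = [0.63 + 0.74 + 0.63 + 0.68] + 3.1 = 2.68 + 3.1 = 5.78.
Reliability = 5.78 / 7.1 = 0.814.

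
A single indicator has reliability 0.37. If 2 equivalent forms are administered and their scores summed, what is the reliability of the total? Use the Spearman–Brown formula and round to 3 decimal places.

0.540

ρ_k = kρ / (1 + (k−1)ρ) = 2·0.37 / (1 + 1·0.37) = 0.740 / 1.370 = 0.540.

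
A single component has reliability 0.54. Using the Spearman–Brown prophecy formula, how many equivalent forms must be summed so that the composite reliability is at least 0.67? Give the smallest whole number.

k ≥ ρ*(1−ρ₁)/(ρ₁(1−ρ*)) = 0.67·0.46 / (0.54·0.33) = 1.730.
Smallest integer k = 2.

2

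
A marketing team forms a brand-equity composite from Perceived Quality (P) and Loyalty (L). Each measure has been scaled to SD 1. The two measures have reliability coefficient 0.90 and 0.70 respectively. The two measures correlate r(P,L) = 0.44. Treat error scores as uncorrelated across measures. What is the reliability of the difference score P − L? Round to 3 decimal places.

0.643

Var(P−L) = 1 + 1 − 2·0.44 = 2 − 0.88 = 1.12.
With uncorrelated errors the cross-covariances are all true-score covariance, so they carry over unchanged; only the diagonal terms shrink to ρᵢσᵢ².
True-score variance = [0.90 + 0.70] − 0.88 = 1.6 − 0.88 = 0.72.
Reliability = 0.72 / 1.12 = 0.643.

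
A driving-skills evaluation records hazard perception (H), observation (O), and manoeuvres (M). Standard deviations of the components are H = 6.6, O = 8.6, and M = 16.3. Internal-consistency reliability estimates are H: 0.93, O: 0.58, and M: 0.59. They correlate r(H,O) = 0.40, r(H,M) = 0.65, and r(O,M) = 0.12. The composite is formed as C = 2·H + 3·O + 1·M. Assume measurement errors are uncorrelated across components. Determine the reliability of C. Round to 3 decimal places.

0.772

Var(C) = 2²·6.6² + 3²·8.6² + 16.3² + 2·[6·6.6·8.6·0.40 + 2·6.6·16.3·0.65 + 3·8.6·16.3·0.12] = 1105.57 + 653.086 = 1758.66.
Under uncorrelated errors the observed covariances equal the true-score covariances, so only the own-variance terms attenuate.
True-score variance = [2²·6.6²·0.93 + 3²·8.6²·0.58 + 16.3²·0.59] + 653.086 = 704.871 + 653.086 = 1357.96.
Reliability = 1357.96 / 1758.66 = 0.772.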